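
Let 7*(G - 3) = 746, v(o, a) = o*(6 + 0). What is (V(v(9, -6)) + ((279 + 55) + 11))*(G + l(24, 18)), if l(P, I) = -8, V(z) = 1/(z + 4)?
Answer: 14227821/406 ≈ 35044.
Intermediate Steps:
v(o, a) = 6*o (v(o, a) = o*6 = 6*o)
G = 767/7 (G = 3 + (⅐)*746 = 3 + 746/7 = 767/7 ≈ 109.57)
V(z) = 1/(4 + z)
(V(v(9, -6)) + ((279 + 55) + 11))*(G + l(24, 18)) = (1/(4 + 6*9) + ((279 + 55) + 11))*(767/7 - 8) = (1/(4 + 54) + (334 + 11))*(711/7) = (1/58 + 345)*(711/7) = (20011/58)*(711/7) = 14227821/406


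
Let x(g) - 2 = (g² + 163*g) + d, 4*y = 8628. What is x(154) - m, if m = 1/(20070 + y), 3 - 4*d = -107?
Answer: 2171466763/44454 ≈ 48848.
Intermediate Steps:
y = 2157 (y = (¼)*8628 = 2157)
d = 55/2 (d = ¾ - ¼*(-107) = ¾ + 107/4 = 55/2 ≈ 27.500)
m = 1/22227 (m = 1/(20070 + 2157) = 1/22227 ≈ 4.4990e-5)
x(g) = 59/2 + g² + 163*g (x(g) = 2 + ((g² + 163*g) + 55/2) = 2 + (55/2 + g² + 163*g) = 59/2 + g² + 163*g)
x(154) - m = (59/2 + 154² + 163*154) - 1*1/22227 = (59/2 + 23716 + 25102) - 1/22227 = 97695/2 - 1/22227 = 2171466763/44454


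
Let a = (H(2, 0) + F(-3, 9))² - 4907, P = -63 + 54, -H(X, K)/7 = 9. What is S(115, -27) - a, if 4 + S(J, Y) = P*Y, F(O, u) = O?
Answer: 790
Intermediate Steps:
H(X, K) = -63 (H(X, K) = -7*9 = -63)
P = -9
S(J, Y) = -4 - 9*Y
a = -551 (a = (-63 - 3)² - 4907 = (-66)² - 4907 = 4356 - 4907 = -551)
S(115, -27) - a = (-4 - 9*(-27)) - 1*(-551) = (-4 + 243) + 551 = 239 + 551 = 790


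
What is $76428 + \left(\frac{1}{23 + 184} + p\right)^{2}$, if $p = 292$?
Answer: $\frac{6928461397}{42849} \approx 1.6169 \cdot 10^{5}$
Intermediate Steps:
$76428 + \left(\frac{1}{23 + 184} + p\right)^{2} = 76428 + \left(\frac{1}{23 + 184} + 292\right)^{2} = 76428 + \left(\frac{1}{207} + 292\right)^{2} = 76428 + \left(\frac{60445}{207}\right)^{2} = 76428 + \frac{3653598025}{42849} = \frac{6928461397}{42849}$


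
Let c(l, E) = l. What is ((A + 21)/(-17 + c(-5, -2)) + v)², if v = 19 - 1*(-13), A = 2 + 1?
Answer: 115600/121 ≈ 955.37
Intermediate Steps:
A = 3
v = 32 (v = 19 + 13 = 32)
((A + 21)/(-17 + c(-5, -2)) + v)² = ((3 + 21)/(-17 - 5) + 32)² = (24/(-22) + 32)² = (24*(-1/22) + 32)² = (-12/11 + 32)² = (340/11)² = 115600/121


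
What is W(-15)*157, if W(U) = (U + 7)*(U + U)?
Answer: 37680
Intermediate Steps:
W(U) = 2*U*(7 + U) (W(U) = (7 + U)*(2*U) = 2*U*(7 + U))
W(-15)*157 = (2*(-15)*(7 - 15))*157 = (2*(-15)*(-8))*157 = 240*157 = 37680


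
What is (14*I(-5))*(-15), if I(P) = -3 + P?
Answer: 1680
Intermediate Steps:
(14*I(-5))*(-15) = (14*(-3 - 5))*(-15) = (14*(-8))*(-15) = -112*(-15) = 1680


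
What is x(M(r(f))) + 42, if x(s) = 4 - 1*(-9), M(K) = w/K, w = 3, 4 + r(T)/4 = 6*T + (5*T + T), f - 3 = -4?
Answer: 55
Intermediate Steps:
f = -1 (f = 3 - 4 = -1)
r(T) = -16 + 48*T (r(T) = -16 + 4*(6*T + (5*T + T)) = -16 + 4*(6*T + 6*T) = -16 + 4*(12*T) = -16 + 48*T)
M(K) = 3/K
x(s) = 13 (x(s) = 4 + 9 = 13)
x(M(r(f))) + 42 = 13 + 42 = 55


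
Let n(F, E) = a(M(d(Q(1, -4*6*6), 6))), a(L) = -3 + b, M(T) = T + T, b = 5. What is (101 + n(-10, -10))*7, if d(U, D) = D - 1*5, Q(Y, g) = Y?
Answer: 721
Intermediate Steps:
d(U, D) = -5 + D (d(U, D) = D - 5 = -5 + D)
M(T) = 2*T
a(L) = 2 (a(L) = -3 + 5 = 2)
n(F, E) = 2
(101 + n(-10, -10))*7 = (101 + 2)*7 = 103*7 = 721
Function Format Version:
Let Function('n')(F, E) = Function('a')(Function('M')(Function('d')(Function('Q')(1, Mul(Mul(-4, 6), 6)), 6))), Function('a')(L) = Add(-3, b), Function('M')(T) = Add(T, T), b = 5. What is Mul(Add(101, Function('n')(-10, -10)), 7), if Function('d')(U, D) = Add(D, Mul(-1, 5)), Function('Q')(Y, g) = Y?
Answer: 721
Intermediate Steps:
Function('d')(U, D) = Add(-5, D) (Function('d')(U, D) = Add(D, -5) = Add(-5, D))
Function('M')(T) = Mul(2, T)
Function('a')(L) = 2 (Function('a')(L) = Add(-3, 5) = 2)
Function('n')(F, E) = 2
Mul(Add(101, Function('n')(-10, -10)), 7) = Mul(Add(101, 2), 7) = Mul(103, 7) = 721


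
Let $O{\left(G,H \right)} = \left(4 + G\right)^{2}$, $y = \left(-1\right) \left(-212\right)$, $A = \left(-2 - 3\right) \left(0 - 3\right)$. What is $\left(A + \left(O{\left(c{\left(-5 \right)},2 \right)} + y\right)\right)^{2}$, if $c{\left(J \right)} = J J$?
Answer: $1140624$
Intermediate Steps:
$A = 15$ ($A = - 5 \left(0 - 3\right) = \left(-5\right) \left(-3\right) = 15$)
$c{\left(J \right)} = J^{2}$
$y = 212$
$\left(A + \left(O{\left(c{\left(-5 \right)},2 \right)} + y\right)\right)^{2} = \left(15 + \left(\left(4 + \left(-5\right)^{2}\right)^{2} + 212\right)\right)^{2} = \left(15 + \left(\left(4 + 25\right)^{2} + 212\right)\right)^{2} = \left(15 + \left(29^{2} + 212\right)\right)^{2} = \left(15 + \left(841 + 212\right)\right)^{2} = \left(15 + 1053\right)^{2} = 1068^{2} = 1140624$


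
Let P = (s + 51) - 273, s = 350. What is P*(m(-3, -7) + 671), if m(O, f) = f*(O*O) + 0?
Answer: 77824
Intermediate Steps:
m(O, f) = f*O² (m(O, f) = f*O² + 0 = f*O²)
P = 128 (P = (350 + 51) - 273 = 401 - 273 = 128)
P*(m(-3, -7) + 671) = 128*(-7*(-3)² + 671) = 128*(-7*9 + 671) = 128*(-63 + 671) = 128*608 = 77824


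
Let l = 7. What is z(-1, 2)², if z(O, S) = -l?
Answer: 49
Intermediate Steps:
z(O, S) = -7 (z(O, S) = -1*7 = -7)
z(-1, 2)² = (-7)² = 49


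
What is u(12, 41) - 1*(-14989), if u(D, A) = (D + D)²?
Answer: 15565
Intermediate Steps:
u(D, A) = 4*D² (u(D, A) = (2*D)² = 4*D²)
u(12, 41) - 1*(-14989) = 4*12² - 1*(-14989) = 4*144 + 14989 = 576 + 14989 = 15565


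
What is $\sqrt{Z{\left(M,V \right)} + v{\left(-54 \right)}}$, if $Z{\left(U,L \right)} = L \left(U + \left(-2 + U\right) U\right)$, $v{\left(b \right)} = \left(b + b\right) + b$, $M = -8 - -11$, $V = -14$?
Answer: $i \sqrt{246} \approx 15.684 i$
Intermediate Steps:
$M = 3$ ($M = -8 + 11 = 3$)
$v{\left(b \right)} = 3 b$ ($v{\left(b \right)} = 2 b + b = 3 b$)
$Z{\left(U,L \right)} = L \left(U + U \left(-2 + U\right)\right)$
$\sqrt{Z{\left(M,V \right)} + v{\left(-54 \right)}} = \sqrt{\left(-14\right) 3 \left(-1 + 3\right) + 3 \left(-54\right)} = \sqrt{\left(-14\right) 3 \cdot 2 - 162} = \sqrt{-84 - 162} = \sqrt{-246} = i \sqrt{246}$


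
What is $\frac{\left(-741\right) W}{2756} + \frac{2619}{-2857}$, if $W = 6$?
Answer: $- \frac{766161}{302842} \approx -2.5299$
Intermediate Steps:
$\frac{\left(-741\right) W}{2756} + \frac{2619}{-2857} = \frac{\left(-741\right) 6}{2756} + \frac{2619}{-2857} = \left(-4446\right) \frac{1}{2756} + 2619 \left(- \frac{1}{2857}\right) = - \frac{171}{106} - \frac{2619}{2857} = - \frac{766161}{302842}$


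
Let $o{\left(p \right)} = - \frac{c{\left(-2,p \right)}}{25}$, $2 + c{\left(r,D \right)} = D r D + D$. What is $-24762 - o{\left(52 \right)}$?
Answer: $- \frac{624408}{25} \approx -24976.0$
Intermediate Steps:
$c{\left(r,D \right)} = -2 + D + r D^{2}$ ($c{\left(r,D \right)} = -2 + \left(D r D + D\right) = -2 + \left(r D^{2} + D\right) = -2 + \left(D + r D^{2}\right) = -2 + D + r D^{2}$)
$o{\left(p \right)} = \frac{2}{25} - \frac{p}{25} + \frac{2 p^{2}}{25}$ ($o{\left(p \right)} = - \frac{-2 + p - 2 p^{2}}{25} = - (- \frac{2}{25} - \frac{2 p^{2}}{25} + \frac{p}{25}) = \frac{2}{25} - \frac{p}{25} + \frac{2 p^{2}}{25}$)
$-24762 - o{\left(52 \right)} = -24762 - \left(\frac{2}{25} - \frac{52}{25} + \frac{2 \cdot 52^{2}}{25}\right) = -24762 - \left(\frac{2}{25} - \frac{52}{25} + \frac{2}{25} \cdot 2704\right) = -24762 - \left(\frac{2}{25} - \frac{52}{25} + \frac{5408}{25}\right) = -24762 - \frac{5358}{25} = - \frac{624408}{25}$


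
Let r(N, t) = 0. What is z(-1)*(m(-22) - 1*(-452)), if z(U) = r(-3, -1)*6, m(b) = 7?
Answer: 0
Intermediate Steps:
z(U) = 0 (z(U) = 0*6 = 0)
z(-1)*(m(-22) - 1*(-452)) = 0*(7 - 1*(-452)) = 0*(7 + 452) = 0*459 = 0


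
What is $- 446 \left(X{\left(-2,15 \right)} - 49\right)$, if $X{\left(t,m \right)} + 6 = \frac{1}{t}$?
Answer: $24753$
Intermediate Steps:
$X{\left(t,m \right)} = -6 + \frac{1}{t}$
$- 446 \left(X{\left(-2,15 \right)} - 49\right) = - 446 \left(\left(-6 + \frac{1}{-2}\right) - 49\right) = - 446 \left(\left(-6 - \frac{1}{2}\right) - 49\right) = - 446 \left(- \frac{13}{2} - 49\right) = \left(-446\right) \left(- \frac{111}{2}\right) = 24753$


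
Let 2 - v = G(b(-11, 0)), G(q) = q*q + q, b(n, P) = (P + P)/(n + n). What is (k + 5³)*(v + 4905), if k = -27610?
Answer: -134868895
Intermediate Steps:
b(n, P) = P/n (b(n, P) = (2*P)/((2*n)) = (2*P)*(1/(2*n)) = P/n)
G(q) = q + q² (G(q) = q² + q = q + q²)
v = 2 (v = 2 - 0/(-11)*(1 + 0/(-11)) = 2 - 0*(-1/11)*(1 + 0*(-1/11)) = 2 - 0*(1 + 0) = 2 - 0 = 2 - 1*0 = 2 + 0 = 2)
(k + 5³)*(v + 4905) = (-27610 + 5³)*(2 + 4905) = (-27610 + 125)*4907 = -27485*4907 = -134868895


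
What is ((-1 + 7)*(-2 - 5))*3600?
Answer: -151200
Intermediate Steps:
((-1 + 7)*(-2 - 5))*3600 = (6*(-7))*3600 = -42*3600 = -151200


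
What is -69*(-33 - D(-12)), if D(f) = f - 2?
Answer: 1311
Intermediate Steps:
D(f) = -2 + f
-69*(-33 - D(-12)) = -69*(-33 - (-2 - 12)) = -69*(-33 - 1*(-14)) = -69*(-33 + 14) = -69*(-19) = 1311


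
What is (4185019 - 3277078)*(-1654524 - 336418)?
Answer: -1807657870422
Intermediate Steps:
(4185019 - 3277078)*(-1654524 - 336418) = 907941*(-1990942) = -1807657870422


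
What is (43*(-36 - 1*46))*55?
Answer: -193930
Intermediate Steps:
(43*(-36 - 1*46))*55 = (43*(-36 - 46))*55 = (43*(-82))*55 = -3526*55 = -193930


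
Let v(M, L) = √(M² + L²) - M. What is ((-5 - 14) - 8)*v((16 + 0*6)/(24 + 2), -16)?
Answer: 216/13 - 216*√677/13 ≈ -415.70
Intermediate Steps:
v(M, L) = √(L² + M²) - M
((-5 - 14) - 8)*v((16 + 0*6)/(24 + 2), -16) = ((-5 - 14) - 8)*(√((-16)² + ((16 + 0*6)/(24 + 2))²) - (16 + 0*6)/(24 + 2)) = (-19 - 8)*(√(256 + ((16 + 0)/26)²) - (16 + 0)/26) = -27*(√(256 + (16*(1/26))²) - 16/26) = -27*(√(256 + (8/13)²) - 1*8/13) = -27*(√(256 + 64/169) - 8/13) = -27*(√(43328/169) - 8/13) = -27*(8*√677/13 - 8/13) = -27*(-8/13 + 8*√677/13) = 216/13 - 216*√677/13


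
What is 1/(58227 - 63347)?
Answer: -1/5120 ≈ -0.00019531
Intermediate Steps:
1/(58227 - 63347) = 1/(-5120) = -1/5120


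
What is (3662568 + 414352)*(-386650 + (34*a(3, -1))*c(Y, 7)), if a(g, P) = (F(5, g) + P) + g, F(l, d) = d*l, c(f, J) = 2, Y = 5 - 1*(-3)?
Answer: -1571628198480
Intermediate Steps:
Y = 8 (Y = 5 + 3 = 8)
a(g, P) = P + 6*g (a(g, P) = (g*5 + P) + g = (5*g + P) + g = (P + 5*g) + g = P + 6*g)
(3662568 + 414352)*(-386650 + (34*a(3, -1))*c(Y, 7)) = (3662568 + 414352)*(-386650 + (34*(-1 + 6*3))*2) = 4076920*(-386650 + (34*(-1 + 18))*2) = 4076920*(-386650 + (34*17)*2) = 4076920*(-386650 + 578*2) = 4076920*(-386650 + 1156) = 4076920*(-385494) = -1571628198480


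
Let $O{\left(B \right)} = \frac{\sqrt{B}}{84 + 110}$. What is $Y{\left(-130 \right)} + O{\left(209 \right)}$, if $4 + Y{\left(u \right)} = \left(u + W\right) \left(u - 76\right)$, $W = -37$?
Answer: $34398 + \frac{\sqrt{209}}{194} \approx 34398.0$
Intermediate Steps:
$Y{\left(u \right)} = -4 + \left(-76 + u\right) \left(-37 + u\right)$ ($Y{\left(u \right)} = -4 + \left(u - 37\right) \left(u - 76\right) = -4 + \left(-37 + u\right) \left(-76 + u\right) = -4 + \left(-76 + u\right) \left(-37 + u\right)$)
$O{\left(B \right)} = \frac{\sqrt{B}}{194}$
$Y{\left(-130 \right)} + O{\left(209 \right)} = \left(2808 + \left(-130\right)^{2} - -14690\right) + \frac{\sqrt{209}}{194} = \left(2808 + 16900 + 14690\right) + \frac{\sqrt{209}}{194} = 34398 + \frac{\sqrt{209}}{194}$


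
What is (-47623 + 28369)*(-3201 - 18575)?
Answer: 419275104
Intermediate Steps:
(-47623 + 28369)*(-3201 - 18575) = -19254*(-21776) = 419275104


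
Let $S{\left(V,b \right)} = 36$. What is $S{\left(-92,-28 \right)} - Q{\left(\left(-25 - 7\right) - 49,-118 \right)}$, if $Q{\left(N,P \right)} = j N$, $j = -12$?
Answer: $-936$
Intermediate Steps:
$Q{\left(N,P \right)} = - 12 N$
$S{\left(-92,-28 \right)} - Q{\left(\left(-25 - 7\right) - 49,-118 \right)} = 36 - - 12 \left(\left(-25 - 7\right) - 49\right) = 36 - - 12 \left(-32 - 49\right) = 36 - \left(-12\right) \left(-81\right) = 36 - 972 = -936$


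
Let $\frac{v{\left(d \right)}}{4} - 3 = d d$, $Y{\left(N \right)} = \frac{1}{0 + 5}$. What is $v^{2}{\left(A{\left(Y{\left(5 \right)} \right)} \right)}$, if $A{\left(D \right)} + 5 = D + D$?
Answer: $\frac{5837056}{625} \approx 9339.3$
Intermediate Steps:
$Y{\left(N \right)} = \frac{1}{5}$
$A{\left(D \right)} = -5 + 2 D$ ($A{\left(D \right)} = -5 + \left(D + D\right) = -5 + 2 D$)
$v{\left(d \right)} = 12 + 4 d^{2}$ ($v{\left(d \right)} = 12 + 4 d d = 12 + 4 d^{2}$)
$v^{2}{\left(A{\left(Y{\left(5 \right)} \right)} \right)} = \left(12 + 4 \left(-5 + 2 \cdot \frac{1}{5}\right)^{2}\right)^{2} = \left(12 + 4 \left(-5 + \frac{2}{5}\right)^{2}\right)^{2} = \left(12 + 4 \left(- \frac{23}{5}\right)^{2}\right)^{2} = \left(12 + 4 \cdot \frac{529}{25}\right)^{2} = \left(12 + \frac{2116}{25}\right)^{2} = \left(\frac{2416}{25}\right)^{2} = \frac{5837056}{625}$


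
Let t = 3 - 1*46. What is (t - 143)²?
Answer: 34596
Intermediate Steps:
t = -43 (t = 3 - 46 = -43)
(t - 143)² = (-43 - 143)² = (-186)² = 34596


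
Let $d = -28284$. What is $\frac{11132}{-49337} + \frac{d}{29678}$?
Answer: $- \frac{862911602}{732111743} \approx -1.1787$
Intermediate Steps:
$\frac{11132}{-49337} + \frac{d}{29678} = \frac{11132}{-49337} - \frac{28284}{29678} = 11132 \left(- \frac{1}{49337}\right) - \frac{14142}{14839} = - \frac{11132}{49337} - \frac{14142}{14839} = - \frac{862911602}{732111743}$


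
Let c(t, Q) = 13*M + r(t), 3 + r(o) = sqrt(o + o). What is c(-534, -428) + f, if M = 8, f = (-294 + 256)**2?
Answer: 1545 + 2*I*sqrt(267) ≈ 1545.0 + 32.68*I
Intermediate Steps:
f = 1444 (f = (-38)**2 = 1444)
r(o) = -3 + sqrt(2)*sqrt(o) (r(o) = -3 + sqrt(o + o) = -3 + sqrt(2*o) = -3 + sqrt(2)*sqrt(o))
c(t, Q) = 101 + sqrt(2)*sqrt(t) (c(t, Q) = 13*8 + (-3 + sqrt(2)*sqrt(t)) = 104 + (-3 + sqrt(2)*sqrt(t)) = 101 + sqrt(2)*sqrt(t))
c(-534, -428) + f = (101 + sqrt(2)*sqrt(-534)) + 1444 = (101 + sqrt(2)*(I*sqrt(534))) + 1444 = (101 + 2*I*sqrt(267)) + 1444 = 1545 + 2*I*sqrt(267)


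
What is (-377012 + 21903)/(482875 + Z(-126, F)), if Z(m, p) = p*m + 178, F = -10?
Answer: -355109/484313 ≈ -0.73322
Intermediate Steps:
Z(m, p) = 178 + m*p (Z(m, p) = m*p + 178 = 178 + m*p)
(-377012 + 21903)/(482875 + Z(-126, F)) = (-377012 + 21903)/(482875 + (178 - 126*(-10))) = -355109/(482875 + (178 + 1260)) = -355109/(482875 + 1438) = -355109/484313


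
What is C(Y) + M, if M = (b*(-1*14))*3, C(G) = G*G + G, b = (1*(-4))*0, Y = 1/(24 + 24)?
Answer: 49/2304 ≈ 0.021267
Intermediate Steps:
Y = 1/48 ≈ 0.020833
b = 0 (b = -4*0 = 0)
C(G) = G + G**2 (C(G) = G**2 + G = G + G**2)
M = 0 (M = (0*(-1*14))*3 = (0*(-14))*3 = 0*3 = 0)
C(Y) + M = (1 + 1/48)/48 + 0 = (1/48)*(49/48) + 0 = 49/2304 + 0 = 49/2304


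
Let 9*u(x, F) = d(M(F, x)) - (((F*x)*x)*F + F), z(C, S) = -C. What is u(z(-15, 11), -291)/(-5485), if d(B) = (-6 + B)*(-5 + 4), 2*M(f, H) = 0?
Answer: 2116992/5485 ≈ 385.96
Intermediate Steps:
M(f, H) = 0 (M(f, H) = (1/2)*0 = 0)
d(B) = 6 - B (d(B) = (-6 + B)*(-1) = 6 - B)
u(x, F) = 2/3 - F/9 - F**2*x**2/9 (u(x, F) = ((6 - 1*0) - (((F*x)*x)*F + F))/9 = ((6 + 0) - ((F*x**2)*F + F))/9 = (6 - (F**2*x**2 + F))/9 = (6 - (F + F**2*x**2))/9 = (6 + (-F - F**2*x**2))/9 = (6 - F - F**2*x**2)/9 = 2/3 - F/9 - F**2*x**2/9)
u(z(-15, 11), -291)/(-5485) = (2/3 - 1/9*(-291) - 1/9*(-291)**2*(-1*(-15))**2)/(-5485) = (2/3 + 97/3 - 1/9*84681*15**2)*(-1/5485) = (2/3 + 97/3 - 1/9*84681*225)*(-1/5485) = (2/3 + 97/3 - 2117025)*(-1/5485) = -2116992*(-1/5485) = 2116992/5485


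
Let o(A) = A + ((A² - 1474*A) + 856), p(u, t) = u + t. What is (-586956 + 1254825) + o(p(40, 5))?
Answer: 604465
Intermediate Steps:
p(u, t) = t + u
o(A) = 856 + A² - 1473*A (o(A) = A + (856 + A² - 1474*A) = 856 + A² - 1473*A)
(-586956 + 1254825) + o(p(40, 5)) = (-586956 + 1254825) + (856 + (5 + 40)² - 1473*(5 + 40)) = 667869 + (856 + 45² - 1473*45) = 667869 + (856 + 2025 - 66285) = 667869 - 63404 = 604465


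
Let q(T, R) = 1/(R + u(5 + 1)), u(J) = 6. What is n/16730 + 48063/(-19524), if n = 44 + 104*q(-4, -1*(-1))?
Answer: -936769007/381075940 ≈ -2.4582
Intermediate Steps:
q(T, R) = 1/(6 + R) (q(T, R) = 1/(R + 6) = 1/(6 + R))
n = 412/7 (n = 44 + 104/(6 - 1*(-1)) = 44 + 104/(6 + 1) = 44 + 104/7 = 412/7 ≈ 58.857)
n/16730 + 48063/(-19524) = (412/7)/16730 + 48063/(-19524) = (412/7)*(1/16730) + 48063*(-1/19524) = 206/58555 - 16021/6508 = -936769007/381075940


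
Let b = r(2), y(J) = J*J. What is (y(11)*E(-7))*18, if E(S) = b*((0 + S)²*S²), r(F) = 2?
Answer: 10458756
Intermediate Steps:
y(J) = J²
b = 2
E(S) = 2*S⁴ (E(S) = 2*((0 + S)²*S²) = 2*(S²*S²) = 2*S⁴)
(y(11)*E(-7))*18 = (11²*(2*(-7)⁴))*18 = (121*(2*2401))*18 = (121*4802)*18 = 581042*18 = 10458756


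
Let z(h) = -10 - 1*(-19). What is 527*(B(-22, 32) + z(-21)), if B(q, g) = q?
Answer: -6851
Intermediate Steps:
z(h) = 9 (z(h) = -10 + 19 = 9)
527*(B(-22, 32) + z(-21)) = 527*(-22 + 9) = 527*(-13) = -6851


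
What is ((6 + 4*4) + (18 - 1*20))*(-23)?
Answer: -460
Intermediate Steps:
((6 + 4*4) + (18 - 1*20))*(-23) = ((6 + 16) + (18 - 20))*(-23) = (22 - 2)*(-23) = 20*(-23) = -460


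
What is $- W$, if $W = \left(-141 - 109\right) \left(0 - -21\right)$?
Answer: $5250$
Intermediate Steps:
$W = -5250$ ($W = - 250 \left(0 + 21\right) = \left(-250\right) 21 = -5250$)
$- W = \left(-1\right) \left(-5250\right) = 5250$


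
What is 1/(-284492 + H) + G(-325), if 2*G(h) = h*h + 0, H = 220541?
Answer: 6754824373/127902 ≈ 52813.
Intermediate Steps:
G(h) = h²/2 (G(h) = (h*h + 0)/2 = (h² + 0)/2 = h²/2)
1/(-284492 + H) + G(-325) = 1/(-284492 + 220541) + (½)*(-325)² = 1/(-63951) + (½)*105625 = -1/63951 + 105625/2 = 6754824373/127902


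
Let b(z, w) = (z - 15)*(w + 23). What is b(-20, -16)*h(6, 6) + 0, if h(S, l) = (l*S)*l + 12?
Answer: -55860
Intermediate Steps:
b(z, w) = (-15 + z)*(23 + w)
h(S, l) = 12 + S*l² (h(S, l) = (S*l)*l + 12 = S*l² + 12 = 12 + S*l²)
b(-20, -16)*h(6, 6) + 0 = (-345 - 15*(-16) + 23*(-20) - 16*(-20))*(12 + 6*6²) + 0 = (-345 + 240 - 460 + 320)*(12 + 6*36) + 0 = -245*(12 + 216) + 0 = -245*228 + 0 = -55860 + 0 = -55860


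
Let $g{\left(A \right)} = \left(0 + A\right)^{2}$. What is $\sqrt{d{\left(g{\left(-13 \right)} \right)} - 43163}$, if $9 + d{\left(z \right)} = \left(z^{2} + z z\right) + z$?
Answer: $\sqrt{14119} \approx 118.82$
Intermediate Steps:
$g{\left(A \right)} = A^{2}$
$d{\left(z \right)} = -9 + z + 2 z^{2}$ ($d{\left(z \right)} = -9 + \left(\left(z^{2} + z z\right) + z\right) = -9 + \left(\left(z^{2} + z^{2}\right) + z\right) = -9 + \left(2 z^{2} + z\right) = -9 + \left(z + 2 z^{2}\right) = -9 + z + 2 z^{2}$)
$\sqrt{d{\left(g{\left(-13 \right)} \right)} - 43163} = \sqrt{\left(-9 + \left(-13\right)^{2} + 2 \left(\left(-13\right)^{2}\right)^{2}\right) - 43163} = \sqrt{\left(-9 + 169 + 2 \cdot 169^{2}\right) - 43163} = \sqrt{\left(-9 + 169 + 2 \cdot 28561\right) - 43163} = \sqrt{\left(-9 + 169 + 57122\right) - 43163} = \sqrt{57282 - 43163} = \sqrt{14119}$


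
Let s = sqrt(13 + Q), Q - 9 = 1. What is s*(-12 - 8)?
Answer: -20*sqrt(23) ≈ -95.917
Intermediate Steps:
Q = 10 (Q = 9 + 1 = 10)
s = sqrt(23) (s = sqrt(13 + 10) = sqrt(23) ≈ 4.7958)
s*(-12 - 8) = sqrt(23)*(-12 - 8) = sqrt(23)*(-20) = -20*sqrt(23)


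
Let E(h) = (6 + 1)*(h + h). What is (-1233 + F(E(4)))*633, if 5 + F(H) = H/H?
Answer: -783021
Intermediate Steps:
E(h) = 14*h (E(h) = 7*(2*h) = 14*h)
F(H) = -4 (F(H) = -5 + H/H = -5 + 1 = -4)
(-1233 + F(E(4)))*633 = (-1233 - 4)*633 = -1237*633 = -783021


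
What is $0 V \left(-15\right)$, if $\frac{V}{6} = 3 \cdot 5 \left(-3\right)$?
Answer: $0$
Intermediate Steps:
$V = -270$ ($V = 6 \cdot 3 \cdot 5 \left(-3\right) = 6 \cdot 15 \left(-3\right) = 6 \left(-45\right) = -270$)
$0 V \left(-15\right) = 0 \left(-270\right) \left(-15\right) = 0 \left(-15\right) = 0$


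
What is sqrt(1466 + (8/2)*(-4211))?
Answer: I*sqrt(15378) ≈ 124.01*I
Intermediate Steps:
sqrt(1466 + (8/2)*(-4211)) = sqrt(1466 + (8*(1/2))*(-4211)) = sqrt(1466 + 4*(-4211)) = sqrt(1466 - 16844) = sqrt(-15378) = I*sqrt(15378)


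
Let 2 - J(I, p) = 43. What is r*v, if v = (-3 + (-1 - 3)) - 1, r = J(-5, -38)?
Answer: 328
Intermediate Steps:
J(I, p) = -41 (J(I, p) = 2 - 1*43 = 2 - 43 = -41)
r = -41
v = -8 (v = (-3 - 4) - 1 = -7 - 1 = -8)
r*v = -41*(-8) = 328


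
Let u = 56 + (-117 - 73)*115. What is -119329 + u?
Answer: -141123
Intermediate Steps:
u = -21794 (u = 56 - 190*115 = 56 - 21850 = -21794)
-119329 + u = -119329 - 21794 = -141123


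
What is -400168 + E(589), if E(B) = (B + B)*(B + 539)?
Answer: 928616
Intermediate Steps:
E(B) = 2*B*(539 + B) (E(B) = (2*B)*(539 + B) = 2*B*(539 + B))
-400168 + E(589) = -400168 + 2*589*(539 + 589) = -400168 + 2*589*1128 = -400168 + 1328784 = 928616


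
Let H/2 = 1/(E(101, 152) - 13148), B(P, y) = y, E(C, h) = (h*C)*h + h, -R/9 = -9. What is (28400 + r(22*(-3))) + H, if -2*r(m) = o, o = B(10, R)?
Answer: 16452111657/580127 ≈ 28360.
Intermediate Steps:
R = 81 (R = -9*(-9) = 81)
E(C, h) = h + C*h**2 (E(C, h) = (C*h)*h + h = C*h**2 + h = h + C*h**2)
o = 81
r(m) = -81/2 (r(m) = -1/2*81 = -81/2)
H = 1/1160254 (H = 2/(152*(1 + 101*152) - 13148) = 2/(152*(1 + 15352) - 13148) = 2/(152*15353 - 13148) = 2/(2333656 - 13148) = 2/2320508 = 2*(1/2320508) = 1/1160254 ≈ 8.6188e-7)
(28400 + r(22*(-3))) + H = (28400 - 81/2) + 1/1160254 = 56719/2 + 1/1160254 = 16452111657/580127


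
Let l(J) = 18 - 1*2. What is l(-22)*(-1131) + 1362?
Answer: -16734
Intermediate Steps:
l(J) = 16 (l(J) = 18 - 2 = 16)
l(-22)*(-1131) + 1362 = 16*(-1131) + 1362 = -18096 + 1362 = -16734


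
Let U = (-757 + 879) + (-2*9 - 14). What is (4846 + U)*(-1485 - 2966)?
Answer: -21970136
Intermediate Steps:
U = 90 (U = 122 + (-18 - 14) = 122 - 32 = 90)
(4846 + U)*(-1485 - 2966) = (4846 + 90)*(-1485 - 2966) = 4936*(-4451) = -21970136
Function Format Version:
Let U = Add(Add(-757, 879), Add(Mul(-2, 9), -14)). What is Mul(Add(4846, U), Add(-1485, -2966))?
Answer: -21970136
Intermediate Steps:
U = 90 (U = Add(122, Add(-18, -14)) = Add(122, -32) = 90)
Mul(Add(4846, U), Add(-1485, -2966)) = Mul(Add(4846, 90), Add(-1485, -2966)) = Mul(4936, -4451) = -21970136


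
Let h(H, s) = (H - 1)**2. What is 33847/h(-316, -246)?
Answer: 33847/100489 ≈ 0.33682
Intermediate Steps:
h(H, s) = (-1 + H)**2
33847/h(-316, -246) = 33847/((-1 - 316)**2) = 33847/((-317)**2) = 33847/100489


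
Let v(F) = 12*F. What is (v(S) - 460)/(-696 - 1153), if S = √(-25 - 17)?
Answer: 460/1849 - 12*I*√42/1849 ≈ 0.24878 - 0.04206*I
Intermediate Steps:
S = I*√42 (S = √(-42) = I*√42 ≈ 6.4807*I)
(v(S) - 460)/(-696 - 1153) = (12*(I*√42) - 460)/(-696 - 1153) = (12*I*√42 - 460)/(-1849) = (-460 + 12*I*√42)*(-1/1849) = 460/1849 - 12*I*√42/1849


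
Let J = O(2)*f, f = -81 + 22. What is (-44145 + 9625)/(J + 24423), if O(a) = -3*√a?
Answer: -281027320/198806757 + 2036680*√2/198806757 ≈ -1.3991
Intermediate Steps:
f = -59
J = 177*√2 (J = -3*√2*(-59) = 177*√2 ≈ 250.32)
(-44145 + 9625)/(J + 24423) = (-44145 + 9625)/(177*√2 + 24423) = -34520/(24423 + 177*√2)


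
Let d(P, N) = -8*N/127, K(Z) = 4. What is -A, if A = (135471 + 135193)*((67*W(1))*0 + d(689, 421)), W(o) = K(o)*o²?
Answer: 911596352/127 ≈ 7.1779e+6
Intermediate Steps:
W(o) = 4*o²
d(P, N) = -8*N/127 (d(P, N) = -8*N*(1/127) = -8*N/127)
A = -911596352/127 (A = (135471 + 135193)*((67*(4*1²))*0 - 8/127*421) = 270664*((67*(4*1))*0 - 3368/127) = 270664*((67*4)*0 - 3368/127) = 270664*(268*0 - 3368/127) = 270664*(0 - 3368/127) = 270664*(-3368/127) = -911596352/127 ≈ -7.1779e+6)
-A = -1*(-911596352/127) = 911596352/127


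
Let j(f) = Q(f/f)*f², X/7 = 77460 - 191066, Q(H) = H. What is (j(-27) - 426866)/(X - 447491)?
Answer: 426137/1242733 ≈ 0.34290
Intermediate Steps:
X = -795242 (X = 7*(77460 - 191066) = 7*(-113606) = -795242)
j(f) = f² (j(f) = (f/f)*f² = 1*f² = f²)
(j(-27) - 426866)/(X - 447491) = ((-27)² - 426866)/(-795242 - 447491) = (729 - 426866)/(-1242733) = -426137*(-1/1242733) = 426137/1242733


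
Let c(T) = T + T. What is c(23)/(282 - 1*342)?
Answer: -23/30 ≈ -0.76667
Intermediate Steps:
c(T) = 2*T
c(23)/(282 - 1*342) = (2*23)/(282 - 1*342) = 46/(282 - 342) = 46/(-60) = 46*(-1/60) = -23/30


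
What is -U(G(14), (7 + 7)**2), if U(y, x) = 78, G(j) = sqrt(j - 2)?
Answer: -78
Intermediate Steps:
G(j) = sqrt(-2 + j)
-U(G(14), (7 + 7)**2) = -1*78 = -78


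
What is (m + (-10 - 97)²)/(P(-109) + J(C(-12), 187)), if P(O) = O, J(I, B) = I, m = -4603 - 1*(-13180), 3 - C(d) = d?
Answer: -10013/47 ≈ -213.04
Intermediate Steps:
C(d) = 3 - d
m = 8577 (m = -4603 + 13180 = 8577)
(m + (-10 - 97)²)/(P(-109) + J(C(-12), 187)) = (8577 + (-10 - 97)²)/(-109 + (3 - 1*(-12))) = (8577 + (-107)²)/(-109 + (3 + 12)) = (8577 + 11449)/(-109 + 15) = 20026/(-94) = 20026*(-1/94) = -10013/47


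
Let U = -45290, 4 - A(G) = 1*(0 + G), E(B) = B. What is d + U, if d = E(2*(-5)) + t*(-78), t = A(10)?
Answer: -44832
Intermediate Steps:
A(G) = 4 - G (A(G) = 4 - (0 + G) = 4 - G)
t = -6 (t = 4 - 1*10 = 4 - 10 = -6)
d = 458 (d = 2*(-5) - 6*(-78) = -10 + 468 = 458)
d + U = 458 - 45290 = -44832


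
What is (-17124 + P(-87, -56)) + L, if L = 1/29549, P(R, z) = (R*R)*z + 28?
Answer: -13029927039/29549 ≈ -4.4096e+5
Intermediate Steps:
P(R, z) = 28 + z*R² (P(R, z) = R²*z + 28 = z*R² + 28 = 28 + z*R²)
L = 1/29549 ≈ 3.3842e-5
(-17124 + P(-87, -56)) + L = (-17124 + (28 - 56*(-87)²)) + 1/29549 = (-17124 + (28 - 56*7569)) + 1/29549 = (-17124 + (28 - 423864)) + 1/29549 = (-17124 - 423836) + 1/29549 = -440960 + 1/29549 = -13029927039/29549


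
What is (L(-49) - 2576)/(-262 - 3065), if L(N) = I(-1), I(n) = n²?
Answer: 2575/3327 ≈ 0.77397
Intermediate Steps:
L(N) = 1 (L(N) = (-1)² = 1)
(L(-49) - 2576)/(-262 - 3065) = (1 - 2576)/(-262 - 3065) = -2575/(-3327) = -2575*(-1/3327) = 2575/3327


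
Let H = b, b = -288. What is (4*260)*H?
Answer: -299520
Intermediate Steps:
H = -288
(4*260)*H = (4*260)*(-288) = 1040*(-288) = -299520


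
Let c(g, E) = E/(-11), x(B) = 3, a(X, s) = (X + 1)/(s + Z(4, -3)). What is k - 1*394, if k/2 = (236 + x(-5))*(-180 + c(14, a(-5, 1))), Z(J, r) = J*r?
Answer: -10460426/121 ≈ -86450.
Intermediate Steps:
a(X, s) = (1 + X)/(-12 + s) (a(X, s) = (X + 1)/(s + 4*(-3)) = (1 + X)/(s - 12) = (1 + X)/(-12 + s))
c(g, E) = -E/11 (c(g, E) = E*(-1/11) = -E/11)
k = -10412752/121 (k = 2*((236 + 3)*(-180 - (1 - 5)/(11*(-12 + 1)))) = 2*(239*(-180 - (-4)/(11*(-11)))) = 2*(239*(-180 - (-1)*(-4)/121)) = 2*(239*(-180 - 1/11*4/11)) = 2*(239*(-180 - 4/121)) = 2*(239*(-21784/121)) = 2*(-5206376/121) = -10412752/121 ≈ -86056.)
k - 1*394 = -10412752/121 - 1*394 = -10412752/121 - 394 = -10460426/121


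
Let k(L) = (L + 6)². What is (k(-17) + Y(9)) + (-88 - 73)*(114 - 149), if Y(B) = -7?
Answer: 5749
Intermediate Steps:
k(L) = (6 + L)²
(k(-17) + Y(9)) + (-88 - 73)*(114 - 149) = ((6 - 17)² - 7) + (-88 - 73)*(114 - 149) = ((-11)² - 7) - 161*(-35) = (121 - 7) + 5635 = 114 + 5635 = 5749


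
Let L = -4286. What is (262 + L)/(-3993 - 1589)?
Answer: 2012/2791 ≈ 0.72089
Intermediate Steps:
(262 + L)/(-3993 - 1589) = (262 - 4286)/(-3993 - 1589) = -4024/(-5582) = -4024*(-1/5582) = 2012/2791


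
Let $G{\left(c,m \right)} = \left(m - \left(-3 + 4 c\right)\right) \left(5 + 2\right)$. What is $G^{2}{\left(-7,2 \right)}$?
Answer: $53361$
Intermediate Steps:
$G{\left(c,m \right)} = 21 - 28 c + 7 m$ ($G{\left(c,m \right)} = \left(m - \left(-3 + 4 c\right)\right) 7 = \left(3 + m - 4 c\right) 7 = 21 - 28 c + 7 m$)
$G^{2}{\left(-7,2 \right)} = \left(21 - -196 + 7 \cdot 2\right)^{2} = \left(21 + 196 + 14\right)^{2} = 231^{2} = 53361$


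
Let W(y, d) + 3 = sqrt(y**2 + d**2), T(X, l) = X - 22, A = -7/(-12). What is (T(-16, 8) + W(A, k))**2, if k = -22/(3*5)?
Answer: (2460 - sqrt(8969))**2/3600 ≈ 1554.1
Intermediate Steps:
A = 7/12 (A = -7*(-1/12) = 7/12 ≈ 0.58333)
T(X, l) = -22 + X
k = -22/15 ≈ -1.4667
W(y, d) = -3 + sqrt(d**2 + y**2) (W(y, d) = -3 + sqrt(y**2 + d**2) = -3 + sqrt(d**2 + y**2))
(T(-16, 8) + W(A, k))**2 = ((-22 - 16) + (-3 + sqrt((-22/15)**2 + (7/12)**2)))**2 = (-38 + (-3 + sqrt(484/225 + 49/144)))**2 = (-38 + (-3 + sqrt(8969/3600)))**2 = (-38 + (-3 + sqrt(8969)/60))**2 = (-41 + sqrt(8969)/60)**2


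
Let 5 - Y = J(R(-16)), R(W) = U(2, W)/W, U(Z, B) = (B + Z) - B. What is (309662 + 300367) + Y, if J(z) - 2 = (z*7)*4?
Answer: 1220071/2 ≈ 6.1004e+5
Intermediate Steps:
U(Z, B) = Z
R(W) = 2/W
J(z) = 2 + 28*z (J(z) = 2 + (z*7)*4 = 2 + (7*z)*4 = 2 + 28*z)
Y = 13/2 (Y = 5 - (2 + 28*(2/(-16))) = 5 - (2 + 28*(2*(-1/16))) = 5 - (2 + 28*(-⅛)) = 5 - (2 - 7/2) = 5 - 1*(-3/2) = 5 + 3/2 = 13/2 ≈ 6.5000)
(309662 + 300367) + Y = (309662 + 300367) + 13/2 = 610029 + 13/2 = 1220071/2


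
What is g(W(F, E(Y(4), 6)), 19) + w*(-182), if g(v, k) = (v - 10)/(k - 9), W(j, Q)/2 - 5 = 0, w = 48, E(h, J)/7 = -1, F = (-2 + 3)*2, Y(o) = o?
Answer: -8736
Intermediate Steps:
F = 2 (F = 1*2 = 2)
E(h, J) = -7 (E(h, J) = 7*(-1) = -7)
W(j, Q) = 10 (W(j, Q) = 10 + 2*0 = 10 + 0 = 10)
g(v, k) = (-10 + v)/(-9 + k)
g(W(F, E(Y(4), 6)), 19) + w*(-182) = (-10 + 10)/(-9 + 19) + 48*(-182) = 0/10 - 8736 = (⅒)*0 - 8736 = 0 - 8736 = -8736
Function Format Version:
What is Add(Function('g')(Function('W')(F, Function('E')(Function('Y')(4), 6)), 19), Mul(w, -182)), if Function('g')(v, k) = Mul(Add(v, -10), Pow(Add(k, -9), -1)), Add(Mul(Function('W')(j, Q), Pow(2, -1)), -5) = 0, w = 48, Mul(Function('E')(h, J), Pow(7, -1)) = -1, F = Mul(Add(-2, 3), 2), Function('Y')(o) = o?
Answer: -8736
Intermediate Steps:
F = 2 (F = Mul(1, 2) = 2)
Function('E')(h, J) = -7 (Function('E')(h, J) = Mul(7, -1) = -7)
Function('W')(j, Q) = 10 (Function('W')(j, Q) = Add(10, Mul(2, 0)) = Add(10, 0) = 10)
Function('g')(v, k) = Mul(Pow(Add(-9, k), -1), Add(-10, v)) (Function('g')(v, k) = Mul(Add(-10, v), Pow(Add(-9, k), -1)) = Mul(Pow(Add(-9, k), -1), Add(-10, v)))
Add(Function('g')(Function('W')(F, Function('E')(Function('Y')(4), 6)), 19), Mul(w, -182)) = Add(Mul(Pow(Add(-9, 19), -1), Add(-10, 10)), Mul(48, -182)) = Add(Mul(Pow(10, -1), 0), -8736) = Add(Mul(Rational(1, 10), 0), -8736) = Add(0, -8736) = -8736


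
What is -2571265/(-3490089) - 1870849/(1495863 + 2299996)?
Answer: 3230729876074/13247885741451 ≈ 0.24387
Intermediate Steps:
-2571265/(-3490089) - 1870849/(1495863 + 2299996) = -2571265*(-1/3490089) - 1870849/3795859 = 2571265/3490089 - 1870849*1/3795859 = 2571265/3490089 - 1870849/3795859 = 3230729876074/13247885741451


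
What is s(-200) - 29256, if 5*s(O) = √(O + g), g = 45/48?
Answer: -29256 + 7*I*√65/20 ≈ -29256.0 + 2.8218*I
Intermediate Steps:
g = 15/16 (g = 45*(1/48) = 15/16 ≈ 0.93750)
s(O) = √(15/16 + O)/5 (s(O) = √(O + 15/16)/5 = √(15/16 + O)/5)
s(-200) - 29256 = √(15 + 16*(-200))/20 - 29256 = √(15 - 3200)/20 - 29256 = √(-3185)/20 - 29256 = (7*I*√65)/20 - 29256 = 7*I*√65/20 - 29256 = -29256 + 7*I*√65/20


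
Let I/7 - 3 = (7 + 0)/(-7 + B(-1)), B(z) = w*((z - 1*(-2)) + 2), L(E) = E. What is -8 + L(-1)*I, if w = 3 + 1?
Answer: -194/5 ≈ -38.800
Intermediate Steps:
w = 4
B(z) = 16 + 4*z (B(z) = 4*((z - 1*(-2)) + 2) = 4*((z + 2) + 2) = 4*((2 + z) + 2) = 4*(4 + z) = 16 + 4*z)
I = 154/5 (I = 21 + 7*((7 + 0)/(-7 + (16 + 4*(-1)))) = 21 + 7*(7/(-7 + (16 - 4))) = 21 + 7*(7/(-7 + 12)) = 21 + 7*(7/5) = 21 + 49/5 = 154/5 ≈ 30.800)
-8 + L(-1)*I = -8 - 1*154/5 = -8 - 154/5 = -194/5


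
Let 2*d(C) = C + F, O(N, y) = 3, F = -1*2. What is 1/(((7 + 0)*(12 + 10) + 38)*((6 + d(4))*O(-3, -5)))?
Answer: 1/4032 ≈ 0.00024802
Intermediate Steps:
F = -2
d(C) = -1 + C/2 (d(C) = (C - 2)/2 = (-2 + C)/2 = -1 + C/2)
1/(((7 + 0)*(12 + 10) + 38)*((6 + d(4))*O(-3, -5))) = 1/(((7 + 0)*(12 + 10) + 38)*((6 + (-1 + (½)*4))*3)) = 1/((7*22 + 38)*((6 + (-1 + 2))*3)) = 1/((154 + 38)*((6 + 1)*3)) = 1/(192*(7*3)) = 1/(192*21) = 1/4032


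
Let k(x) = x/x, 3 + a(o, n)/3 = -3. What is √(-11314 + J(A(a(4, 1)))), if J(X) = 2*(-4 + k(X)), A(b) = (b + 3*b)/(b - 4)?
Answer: 2*I*√2830 ≈ 106.4*I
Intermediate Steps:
a(o, n) = -18 (a(o, n) = -9 + 3*(-3) = -9 - 9 = -18)
k(x) = 1
A(b) = 4*b/(-4 + b) (A(b) = (4*b)/(-4 + b) = 4*b/(-4 + b))
J(X) = -6 (J(X) = 2*(-4 + 1) = 2*(-3) = -6)
√(-11314 + J(A(a(4, 1)))) = √(-11314 - 6) = √(-11320) = 2*I*√2830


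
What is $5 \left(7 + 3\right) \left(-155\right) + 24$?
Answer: $-7726$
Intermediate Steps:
$5 \left(7 + 3\right) \left(-155\right) + 24 = 5 \cdot 10 \left(-155\right) + 24 = 50 \left(-155\right) + 24 = -7750 + 24 = -7726$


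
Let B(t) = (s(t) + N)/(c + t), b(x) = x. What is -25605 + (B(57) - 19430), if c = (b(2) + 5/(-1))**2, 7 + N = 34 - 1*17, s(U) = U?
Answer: -2972243/66 ≈ -45034.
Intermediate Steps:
N = 10 (N = -7 + (34 - 1*17) = -7 + (34 - 17) = -7 + 17 = 10)
c = 9 (c = (2 + 5/(-1))**2 = (2 + 5*(-1))**2 = (2 - 5)**2 = (-3)**2 = 9)
B(t) = (10 + t)/(9 + t) (B(t) = (t + 10)/(9 + t) = (10 + t)/(9 + t))
-25605 + (B(57) - 19430) = -25605 + ((10 + 57)/(9 + 57) - 19430) = -25605 + (67/66 - 19430) = -25605 - 1282313/66 = -2972243/66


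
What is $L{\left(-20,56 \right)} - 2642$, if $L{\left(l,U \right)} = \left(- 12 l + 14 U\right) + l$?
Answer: $-1638$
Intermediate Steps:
$L{\left(l,U \right)} = - 11 l + 14 U$
$L{\left(-20,56 \right)} - 2642 = \left(\left(-11\right) \left(-20\right) + 14 \cdot 56\right) - 2642 = \left(220 + 784\right) - 2642 = 1004 - 2642 = -1638$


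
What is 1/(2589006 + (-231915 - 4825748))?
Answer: -1/2468657 ≈ -4.0508e-7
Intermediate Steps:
1/(2589006 + (-231915 - 4825748)) = 1/(2589006 - 5057663) = 1/(-2468657) = -1/2468657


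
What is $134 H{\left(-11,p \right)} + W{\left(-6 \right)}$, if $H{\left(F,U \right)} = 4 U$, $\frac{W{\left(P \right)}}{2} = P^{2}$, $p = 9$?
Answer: $4896$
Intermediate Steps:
$W{\left(P \right)} = 2 P^{2}$
$134 H{\left(-11,p \right)} + W{\left(-6 \right)} = 134 \cdot 4 \cdot 9 + 2 \left(-6\right)^{2} = 134 \cdot 36 + 2 \cdot 36 = 4824 + 72 = 4896$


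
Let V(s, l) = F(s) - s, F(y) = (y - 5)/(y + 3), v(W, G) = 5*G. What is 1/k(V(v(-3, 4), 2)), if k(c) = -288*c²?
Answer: -529/57031200 ≈ -9.2756e-6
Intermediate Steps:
F(y) = (-5 + y)/(3 + y)
V(s, l) = -s + (-5 + s)/(3 + s) (V(s, l) = (-5 + s)/(3 + s) - s = -s + (-5 + s)/(3 + s))
1/k(V(v(-3, 4), 2)) = 1/(-288*(-5 + 5*4 - 5*4*(3 + 5*4))²/(3 + 5*4)²) = 1/(-288*(-5 + 20 - 1*20*(3 + 20))²/(3 + 20)²) = 1/(-288*(-5 + 20 - 1*20*23)²/529) = 1/(-288*(-5 + 20 - 460)²/529) = 1/(-288*((1/23)*(-445))²) = 1/(-288*(-445/23)²) = 1/(-288*198025/529) = 1/(-57031200/529) = -529/57031200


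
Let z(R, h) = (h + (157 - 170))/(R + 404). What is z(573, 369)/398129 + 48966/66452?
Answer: 9523214112395/12923984768458 ≈ 0.73686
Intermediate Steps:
z(R, h) = (-13 + h)/(404 + R) (z(R, h) = (h - 13)/(404 + R) = (-13 + h)/(404 + R))
z(573, 369)/398129 + 48966/66452 = ((-13 + 369)/(404 + 573))/398129 + 48966/66452 = (356/977)*(1/398129) + 48966*(1/66452) = ((1/977)*356)*(1/398129) + 24483/33226 = (356/977)*(1/398129) + 24483/33226 = 356/388972033 + 24483/33226 = 9523214112395/12923984768458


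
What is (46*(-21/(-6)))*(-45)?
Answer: -7245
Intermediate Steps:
(46*(-21/(-6)))*(-45) = (46*(-21*(-⅙)))*(-45) = (46*(7/2))*(-45) = 161*(-45) = -7245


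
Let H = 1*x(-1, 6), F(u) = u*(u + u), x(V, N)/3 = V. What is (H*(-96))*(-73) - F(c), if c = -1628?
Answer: -5321792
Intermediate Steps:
x(V, N) = 3*V
F(u) = 2*u² (F(u) = u*(2*u) = 2*u²)
H = -3 (H = 1*(3*(-1)) = 1*(-3) = -3)
(H*(-96))*(-73) - F(c) = -3*(-96)*(-73) - 2*(-1628)² = 288*(-73) - 2*2650384 = -21024 - 1*5300768 = -21024 - 5300768 = -5321792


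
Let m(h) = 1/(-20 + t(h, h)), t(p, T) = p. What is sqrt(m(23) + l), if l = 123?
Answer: sqrt(1110)/3 ≈ 11.106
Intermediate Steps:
m(h) = 1/(-20 + h)
sqrt(m(23) + l) = sqrt(1/(-20 + 23) + 123) = sqrt(1/3 + 123) = sqrt(370/3) = sqrt(1110)/3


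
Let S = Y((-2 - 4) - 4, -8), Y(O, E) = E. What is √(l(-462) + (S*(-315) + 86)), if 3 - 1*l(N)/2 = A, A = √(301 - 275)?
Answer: √(2612 - 2*√26) ≈ 51.008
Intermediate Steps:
S = -8
A = √26 ≈ 5.0990
l(N) = 6 - 2*√26
√(l(-462) + (S*(-315) + 86)) = √((6 - 2*√26) + (-8*(-315) + 86)) = √((6 - 2*√26) + (2520 + 86)) = √((6 - 2*√26) + 2606) = √(2612 - 2*√26)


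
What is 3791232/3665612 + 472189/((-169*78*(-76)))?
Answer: 1382259800423/918081850296 ≈ 1.5056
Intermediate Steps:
3791232/3665612 + 472189/((-169*78*(-76))) = 3791232*(1/3665612) + 472189/((-13182*(-76))) = 947808/916403 + 472189/1001832 = 1382259800423/918081850296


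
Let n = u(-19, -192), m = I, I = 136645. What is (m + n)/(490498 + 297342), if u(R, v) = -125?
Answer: 3413/19696 ≈ 0.17328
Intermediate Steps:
m = 136645
n = -125
(m + n)/(490498 + 297342) = (136645 - 125)/(490498 + 297342) = 136520/787840 = 136520*(1/787840) = 3413/19696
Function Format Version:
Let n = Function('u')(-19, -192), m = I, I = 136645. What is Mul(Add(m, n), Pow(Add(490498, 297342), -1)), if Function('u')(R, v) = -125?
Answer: Rational(3413, 19696) ≈ 0.17328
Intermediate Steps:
m = 136645
n = -125
Mul(Add(m, n), Pow(Add(490498, 297342), -1)) = Mul(Add(136645, -125), Pow(Add(490498, 297342), -1)) = Mul(136520, Pow(787840, -1)) = Mul(136520, Rational(1, 787840)) = Rational(3413, 19696)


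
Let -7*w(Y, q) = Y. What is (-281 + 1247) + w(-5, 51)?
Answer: 6767/7 ≈ 966.71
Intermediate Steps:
w(Y, q) = -Y/7
(-281 + 1247) + w(-5, 51) = (-281 + 1247) - ⅐*(-5) = 966 + 5/7 = 6767/7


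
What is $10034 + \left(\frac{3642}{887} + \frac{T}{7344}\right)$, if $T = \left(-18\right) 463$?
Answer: $\frac{3632339719}{361896} \approx 10037.0$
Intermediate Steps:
$T = -8334$
$10034 + \left(\frac{3642}{887} + \frac{T}{7344}\right) = 10034 + \left(\frac{3642}{887} - \frac{8334}{7344}\right) = 10034 + \left(3642 \cdot \frac{1}{887} - \frac{463}{408}\right) = 10034 + \left(\frac{3642}{887} - \frac{463}{408}\right) = 10034 + \frac{1075255}{361896} = \frac{3632339719}{361896}$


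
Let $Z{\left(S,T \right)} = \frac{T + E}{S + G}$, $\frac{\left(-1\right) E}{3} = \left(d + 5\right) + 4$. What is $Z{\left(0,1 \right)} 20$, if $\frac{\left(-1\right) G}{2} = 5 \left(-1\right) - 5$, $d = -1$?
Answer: $-23$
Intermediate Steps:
$E = -24$ ($E = - 3 \left(\left(-1 + 5\right) + 4\right) = - 3 \left(4 + 4\right) = \left(-3\right) 8 = -24$)
$G = 20$ ($G = - 2 \left(5 \left(-1\right) - 5\right) = - 2 \left(-5 - 5\right) = \left(-2\right) \left(-10\right) = 20$)
$Z{\left(S,T \right)} = \frac{-24 + T}{20 + S}$ ($Z{\left(S,T \right)} = \frac{T - 24}{S + 20} = \frac{-24 + T}{20 + S}$)
$Z{\left(0,1 \right)} 20 = \frac{-24 + 1}{20 + 0} \cdot 20 = \frac{1}{20} \left(-23\right) 20 = \left(- \frac{23}{20}\right) 20 = -23$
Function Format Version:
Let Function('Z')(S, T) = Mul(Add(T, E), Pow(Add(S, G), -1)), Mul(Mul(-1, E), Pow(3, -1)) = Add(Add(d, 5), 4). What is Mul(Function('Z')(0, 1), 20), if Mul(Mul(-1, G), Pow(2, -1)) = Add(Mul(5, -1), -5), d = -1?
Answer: -23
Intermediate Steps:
E = -24 (E = Mul(-3, Add(Add(-1, 5), 4)) = Mul(-3, Add(4, 4)) = Mul(-3, 8) = -24)
G = 20 (G = Mul(-2, Add(Mul(5, -1), -5)) = Mul(-2, Add(-5, -5)) = Mul(-2, -10) = 20)
Function('Z')(S, T) = Mul(Pow(Add(20, S), -1), Add(-24, T)) (Function('Z')(S, T) = Mul(Add(T, -24), Pow(Add(S, 20), -1)) = Mul(Add(-24, T), Pow(Add(20, S), -1)) = Mul(Pow(Add(20, S), -1), Add(-24, T)))
Mul(Function('Z')(0, 1), 20) = Mul(Mul(Pow(Add(20, 0), -1), Add(-24, 1)), 20) = Mul(Mul(Pow(20, -1), -23), 20) = Mul(Mul(Rational(1, 20), -23), 20) = Mul(Rational(-23, 20), 20) = -23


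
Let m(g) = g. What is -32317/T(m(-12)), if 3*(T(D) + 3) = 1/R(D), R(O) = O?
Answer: 1163412/109 ≈ 10674.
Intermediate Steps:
T(D) = -3 + 1/(3*D)
-32317/T(m(-12)) = -32317/(-3 + (⅓)/(-12)) = -32317/(-3 + (⅓)*(-1/12)) = -32317/(-3 - 1/36) = -32317/(-109/36) = -32317*(-36/109) = 1163412/109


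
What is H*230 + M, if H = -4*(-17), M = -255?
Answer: 15385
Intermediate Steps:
H = 68
H*230 + M = 68*230 - 255 = 15640 - 255 = 15385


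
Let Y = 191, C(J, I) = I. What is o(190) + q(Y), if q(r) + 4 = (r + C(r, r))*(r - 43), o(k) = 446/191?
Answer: 10798058/191 ≈ 56534.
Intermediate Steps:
o(k) = 446/191 (o(k) = 446*(1/191) = 446/191)
q(r) = -4 + 2*r*(-43 + r) (q(r) = -4 + (r + r)*(r - 43) = -4 + (2*r)*(-43 + r) = -4 + 2*r*(-43 + r))
o(190) + q(Y) = 446/191 + (-4 - 86*191 + 2*191**2) = 446/191 + (-4 - 16426 + 2*36481) = 446/191 + (-4 - 16426 + 72962) = 446/191 + 56532 = 10798058/191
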